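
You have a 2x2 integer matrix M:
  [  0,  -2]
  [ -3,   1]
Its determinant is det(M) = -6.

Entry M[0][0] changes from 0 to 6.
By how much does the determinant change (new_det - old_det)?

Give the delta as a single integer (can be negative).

Cofactor C_00 = 1
Entry delta = 6 - 0 = 6
Det delta = entry_delta * cofactor = 6 * 1 = 6

Answer: 6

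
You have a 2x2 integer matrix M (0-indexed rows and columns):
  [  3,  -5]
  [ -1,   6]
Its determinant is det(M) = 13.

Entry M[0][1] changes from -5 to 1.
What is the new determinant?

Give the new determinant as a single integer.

det is linear in row 0: changing M[0][1] by delta changes det by delta * cofactor(0,1).
Cofactor C_01 = (-1)^(0+1) * minor(0,1) = 1
Entry delta = 1 - -5 = 6
Det delta = 6 * 1 = 6
New det = 13 + 6 = 19

Answer: 19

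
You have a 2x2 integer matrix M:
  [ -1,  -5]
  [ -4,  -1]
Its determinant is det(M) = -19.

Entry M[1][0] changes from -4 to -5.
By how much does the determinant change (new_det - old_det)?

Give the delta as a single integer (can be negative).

Answer: -5

Derivation:
Cofactor C_10 = 5
Entry delta = -5 - -4 = -1
Det delta = entry_delta * cofactor = -1 * 5 = -5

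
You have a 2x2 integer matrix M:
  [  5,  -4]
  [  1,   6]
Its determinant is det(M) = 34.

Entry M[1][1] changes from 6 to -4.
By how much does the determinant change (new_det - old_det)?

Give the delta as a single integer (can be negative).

Answer: -50

Derivation:
Cofactor C_11 = 5
Entry delta = -4 - 6 = -10
Det delta = entry_delta * cofactor = -10 * 5 = -50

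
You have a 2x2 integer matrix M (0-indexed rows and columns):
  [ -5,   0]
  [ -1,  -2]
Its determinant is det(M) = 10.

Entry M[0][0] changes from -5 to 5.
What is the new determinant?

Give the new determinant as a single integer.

det is linear in row 0: changing M[0][0] by delta changes det by delta * cofactor(0,0).
Cofactor C_00 = (-1)^(0+0) * minor(0,0) = -2
Entry delta = 5 - -5 = 10
Det delta = 10 * -2 = -20
New det = 10 + -20 = -10

Answer: -10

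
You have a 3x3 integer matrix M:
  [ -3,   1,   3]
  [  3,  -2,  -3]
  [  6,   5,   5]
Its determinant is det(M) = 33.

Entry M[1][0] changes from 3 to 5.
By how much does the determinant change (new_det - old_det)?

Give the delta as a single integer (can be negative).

Answer: 20

Derivation:
Cofactor C_10 = 10
Entry delta = 5 - 3 = 2
Det delta = entry_delta * cofactor = 2 * 10 = 20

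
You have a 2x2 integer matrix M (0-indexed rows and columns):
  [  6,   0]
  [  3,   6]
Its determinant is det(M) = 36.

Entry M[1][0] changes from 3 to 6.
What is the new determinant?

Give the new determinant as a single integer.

Answer: 36

Derivation:
det is linear in row 1: changing M[1][0] by delta changes det by delta * cofactor(1,0).
Cofactor C_10 = (-1)^(1+0) * minor(1,0) = 0
Entry delta = 6 - 3 = 3
Det delta = 3 * 0 = 0
New det = 36 + 0 = 36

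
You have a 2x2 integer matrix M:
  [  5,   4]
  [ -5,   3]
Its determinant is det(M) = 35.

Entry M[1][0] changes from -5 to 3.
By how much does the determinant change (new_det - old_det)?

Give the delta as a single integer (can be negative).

Answer: -32

Derivation:
Cofactor C_10 = -4
Entry delta = 3 - -5 = 8
Det delta = entry_delta * cofactor = 8 * -4 = -32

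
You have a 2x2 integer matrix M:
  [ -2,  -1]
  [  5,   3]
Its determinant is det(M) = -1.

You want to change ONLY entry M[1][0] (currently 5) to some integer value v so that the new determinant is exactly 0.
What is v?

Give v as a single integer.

det is linear in entry M[1][0]: det = old_det + (v - 5) * C_10
Cofactor C_10 = 1
Want det = 0: -1 + (v - 5) * 1 = 0
  (v - 5) = 1 / 1 = 1
  v = 5 + (1) = 6

Answer: 6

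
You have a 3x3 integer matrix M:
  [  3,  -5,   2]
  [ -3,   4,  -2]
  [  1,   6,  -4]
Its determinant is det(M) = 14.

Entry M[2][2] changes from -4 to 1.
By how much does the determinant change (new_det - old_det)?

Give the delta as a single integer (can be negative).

Cofactor C_22 = -3
Entry delta = 1 - -4 = 5
Det delta = entry_delta * cofactor = 5 * -3 = -15

Answer: -15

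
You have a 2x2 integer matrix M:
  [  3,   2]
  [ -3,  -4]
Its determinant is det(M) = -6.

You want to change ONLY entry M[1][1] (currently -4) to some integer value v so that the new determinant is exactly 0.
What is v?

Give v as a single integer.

det is linear in entry M[1][1]: det = old_det + (v - -4) * C_11
Cofactor C_11 = 3
Want det = 0: -6 + (v - -4) * 3 = 0
  (v - -4) = 6 / 3 = 2
  v = -4 + (2) = -2

Answer: -2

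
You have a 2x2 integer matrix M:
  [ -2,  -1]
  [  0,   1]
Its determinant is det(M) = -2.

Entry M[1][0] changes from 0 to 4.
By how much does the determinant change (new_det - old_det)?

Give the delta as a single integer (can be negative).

Answer: 4

Derivation:
Cofactor C_10 = 1
Entry delta = 4 - 0 = 4
Det delta = entry_delta * cofactor = 4 * 1 = 4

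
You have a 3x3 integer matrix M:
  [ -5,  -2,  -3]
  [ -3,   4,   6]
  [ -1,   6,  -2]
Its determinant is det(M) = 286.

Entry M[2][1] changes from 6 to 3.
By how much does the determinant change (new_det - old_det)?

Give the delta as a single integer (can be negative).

Answer: -117

Derivation:
Cofactor C_21 = 39
Entry delta = 3 - 6 = -3
Det delta = entry_delta * cofactor = -3 * 39 = -117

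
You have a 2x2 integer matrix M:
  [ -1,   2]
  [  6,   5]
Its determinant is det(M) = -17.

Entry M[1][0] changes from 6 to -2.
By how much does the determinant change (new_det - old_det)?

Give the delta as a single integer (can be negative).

Cofactor C_10 = -2
Entry delta = -2 - 6 = -8
Det delta = entry_delta * cofactor = -8 * -2 = 16

Answer: 16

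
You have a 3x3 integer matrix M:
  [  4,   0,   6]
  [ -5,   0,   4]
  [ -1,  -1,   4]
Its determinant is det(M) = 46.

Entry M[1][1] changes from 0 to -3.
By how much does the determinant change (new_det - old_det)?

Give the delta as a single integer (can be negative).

Cofactor C_11 = 22
Entry delta = -3 - 0 = -3
Det delta = entry_delta * cofactor = -3 * 22 = -66

Answer: -66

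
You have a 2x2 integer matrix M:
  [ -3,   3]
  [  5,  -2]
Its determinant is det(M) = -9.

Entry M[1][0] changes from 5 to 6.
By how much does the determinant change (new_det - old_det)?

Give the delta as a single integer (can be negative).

Cofactor C_10 = -3
Entry delta = 6 - 5 = 1
Det delta = entry_delta * cofactor = 1 * -3 = -3

Answer: -3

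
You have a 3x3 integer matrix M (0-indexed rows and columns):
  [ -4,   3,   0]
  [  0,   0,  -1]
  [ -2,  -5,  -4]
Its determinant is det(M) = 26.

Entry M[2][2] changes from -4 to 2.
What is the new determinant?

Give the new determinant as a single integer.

det is linear in row 2: changing M[2][2] by delta changes det by delta * cofactor(2,2).
Cofactor C_22 = (-1)^(2+2) * minor(2,2) = 0
Entry delta = 2 - -4 = 6
Det delta = 6 * 0 = 0
New det = 26 + 0 = 26

Answer: 26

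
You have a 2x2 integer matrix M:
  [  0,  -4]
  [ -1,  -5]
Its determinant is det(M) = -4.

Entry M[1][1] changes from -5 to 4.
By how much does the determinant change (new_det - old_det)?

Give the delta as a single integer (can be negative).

Answer: 0

Derivation:
Cofactor C_11 = 0
Entry delta = 4 - -5 = 9
Det delta = entry_delta * cofactor = 9 * 0 = 0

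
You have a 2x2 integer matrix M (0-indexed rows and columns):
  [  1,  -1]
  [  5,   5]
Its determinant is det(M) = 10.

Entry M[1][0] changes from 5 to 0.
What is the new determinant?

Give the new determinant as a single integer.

Answer: 5

Derivation:
det is linear in row 1: changing M[1][0] by delta changes det by delta * cofactor(1,0).
Cofactor C_10 = (-1)^(1+0) * minor(1,0) = 1
Entry delta = 0 - 5 = -5
Det delta = -5 * 1 = -5
New det = 10 + -5 = 5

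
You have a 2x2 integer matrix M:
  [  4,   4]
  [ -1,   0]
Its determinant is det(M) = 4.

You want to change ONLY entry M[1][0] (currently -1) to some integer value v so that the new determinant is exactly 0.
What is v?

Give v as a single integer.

det is linear in entry M[1][0]: det = old_det + (v - -1) * C_10
Cofactor C_10 = -4
Want det = 0: 4 + (v - -1) * -4 = 0
  (v - -1) = -4 / -4 = 1
  v = -1 + (1) = 0

Answer: 0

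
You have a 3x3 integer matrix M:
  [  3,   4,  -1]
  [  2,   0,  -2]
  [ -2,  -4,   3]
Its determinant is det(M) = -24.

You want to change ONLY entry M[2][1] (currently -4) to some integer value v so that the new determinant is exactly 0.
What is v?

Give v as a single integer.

det is linear in entry M[2][1]: det = old_det + (v - -4) * C_21
Cofactor C_21 = 4
Want det = 0: -24 + (v - -4) * 4 = 0
  (v - -4) = 24 / 4 = 6
  v = -4 + (6) = 2

Answer: 2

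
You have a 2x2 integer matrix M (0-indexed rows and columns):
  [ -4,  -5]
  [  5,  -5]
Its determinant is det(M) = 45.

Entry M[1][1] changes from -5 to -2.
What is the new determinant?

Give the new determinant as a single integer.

det is linear in row 1: changing M[1][1] by delta changes det by delta * cofactor(1,1).
Cofactor C_11 = (-1)^(1+1) * minor(1,1) = -4
Entry delta = -2 - -5 = 3
Det delta = 3 * -4 = -12
New det = 45 + -12 = 33

Answer: 33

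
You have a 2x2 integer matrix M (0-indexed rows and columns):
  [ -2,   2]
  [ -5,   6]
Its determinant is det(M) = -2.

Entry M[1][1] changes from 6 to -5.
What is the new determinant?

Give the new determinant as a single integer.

det is linear in row 1: changing M[1][1] by delta changes det by delta * cofactor(1,1).
Cofactor C_11 = (-1)^(1+1) * minor(1,1) = -2
Entry delta = -5 - 6 = -11
Det delta = -11 * -2 = 22
New det = -2 + 22 = 20

Answer: 20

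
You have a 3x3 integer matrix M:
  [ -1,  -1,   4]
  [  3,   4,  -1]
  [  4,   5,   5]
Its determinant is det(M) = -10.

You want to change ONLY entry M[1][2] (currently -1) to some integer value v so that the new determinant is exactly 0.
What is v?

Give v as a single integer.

Answer: 9

Derivation:
det is linear in entry M[1][2]: det = old_det + (v - -1) * C_12
Cofactor C_12 = 1
Want det = 0: -10 + (v - -1) * 1 = 0
  (v - -1) = 10 / 1 = 10
  v = -1 + (10) = 9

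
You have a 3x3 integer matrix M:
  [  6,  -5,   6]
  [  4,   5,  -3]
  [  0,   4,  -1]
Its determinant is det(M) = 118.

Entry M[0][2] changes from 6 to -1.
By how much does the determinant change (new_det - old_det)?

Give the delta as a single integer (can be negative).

Answer: -112

Derivation:
Cofactor C_02 = 16
Entry delta = -1 - 6 = -7
Det delta = entry_delta * cofactor = -7 * 16 = -112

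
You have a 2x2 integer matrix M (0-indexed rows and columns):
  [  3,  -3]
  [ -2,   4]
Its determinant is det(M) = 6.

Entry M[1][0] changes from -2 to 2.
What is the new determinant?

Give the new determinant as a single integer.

Answer: 18

Derivation:
det is linear in row 1: changing M[1][0] by delta changes det by delta * cofactor(1,0).
Cofactor C_10 = (-1)^(1+0) * minor(1,0) = 3
Entry delta = 2 - -2 = 4
Det delta = 4 * 3 = 12
New det = 6 + 12 = 18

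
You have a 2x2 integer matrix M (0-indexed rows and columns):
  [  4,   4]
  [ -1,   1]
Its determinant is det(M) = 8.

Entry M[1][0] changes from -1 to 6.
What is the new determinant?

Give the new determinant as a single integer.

Answer: -20

Derivation:
det is linear in row 1: changing M[1][0] by delta changes det by delta * cofactor(1,0).
Cofactor C_10 = (-1)^(1+0) * minor(1,0) = -4
Entry delta = 6 - -1 = 7
Det delta = 7 * -4 = -28
New det = 8 + -28 = -20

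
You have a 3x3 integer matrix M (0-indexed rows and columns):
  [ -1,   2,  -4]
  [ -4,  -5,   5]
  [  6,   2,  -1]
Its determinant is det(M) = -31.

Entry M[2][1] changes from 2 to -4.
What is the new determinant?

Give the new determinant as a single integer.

Answer: -157

Derivation:
det is linear in row 2: changing M[2][1] by delta changes det by delta * cofactor(2,1).
Cofactor C_21 = (-1)^(2+1) * minor(2,1) = 21
Entry delta = -4 - 2 = -6
Det delta = -6 * 21 = -126
New det = -31 + -126 = -157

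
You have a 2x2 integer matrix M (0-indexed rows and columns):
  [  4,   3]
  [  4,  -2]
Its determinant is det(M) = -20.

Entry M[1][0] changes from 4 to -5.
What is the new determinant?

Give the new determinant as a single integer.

det is linear in row 1: changing M[1][0] by delta changes det by delta * cofactor(1,0).
Cofactor C_10 = (-1)^(1+0) * minor(1,0) = -3
Entry delta = -5 - 4 = -9
Det delta = -9 * -3 = 27
New det = -20 + 27 = 7

Answer: 7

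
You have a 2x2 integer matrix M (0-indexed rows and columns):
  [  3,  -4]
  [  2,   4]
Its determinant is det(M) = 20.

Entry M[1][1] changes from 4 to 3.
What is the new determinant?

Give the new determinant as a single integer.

Answer: 17

Derivation:
det is linear in row 1: changing M[1][1] by delta changes det by delta * cofactor(1,1).
Cofactor C_11 = (-1)^(1+1) * minor(1,1) = 3
Entry delta = 3 - 4 = -1
Det delta = -1 * 3 = -3
New det = 20 + -3 = 17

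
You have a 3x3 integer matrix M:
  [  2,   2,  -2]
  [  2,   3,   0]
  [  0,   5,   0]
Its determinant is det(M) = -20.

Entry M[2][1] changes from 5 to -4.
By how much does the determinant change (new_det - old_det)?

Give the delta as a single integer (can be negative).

Answer: 36

Derivation:
Cofactor C_21 = -4
Entry delta = -4 - 5 = -9
Det delta = entry_delta * cofactor = -9 * -4 = 36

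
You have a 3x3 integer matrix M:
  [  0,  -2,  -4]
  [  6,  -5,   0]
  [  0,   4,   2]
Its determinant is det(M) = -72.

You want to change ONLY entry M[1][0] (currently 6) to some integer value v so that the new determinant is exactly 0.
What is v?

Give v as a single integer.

det is linear in entry M[1][0]: det = old_det + (v - 6) * C_10
Cofactor C_10 = -12
Want det = 0: -72 + (v - 6) * -12 = 0
  (v - 6) = 72 / -12 = -6
  v = 6 + (-6) = 0

Answer: 0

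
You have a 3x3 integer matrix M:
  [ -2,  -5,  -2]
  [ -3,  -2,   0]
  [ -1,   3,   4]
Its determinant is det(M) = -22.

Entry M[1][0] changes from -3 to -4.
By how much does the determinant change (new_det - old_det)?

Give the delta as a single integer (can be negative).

Answer: -14

Derivation:
Cofactor C_10 = 14
Entry delta = -4 - -3 = -1
Det delta = entry_delta * cofactor = -1 * 14 = -14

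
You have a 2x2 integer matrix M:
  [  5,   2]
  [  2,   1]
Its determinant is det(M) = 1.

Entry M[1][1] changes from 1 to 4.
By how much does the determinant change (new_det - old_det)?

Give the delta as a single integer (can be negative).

Answer: 15

Derivation:
Cofactor C_11 = 5
Entry delta = 4 - 1 = 3
Det delta = entry_delta * cofactor = 3 * 5 = 15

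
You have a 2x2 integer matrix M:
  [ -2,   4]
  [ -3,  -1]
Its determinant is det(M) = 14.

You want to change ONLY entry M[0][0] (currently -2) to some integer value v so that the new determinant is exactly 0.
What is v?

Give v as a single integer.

det is linear in entry M[0][0]: det = old_det + (v - -2) * C_00
Cofactor C_00 = -1
Want det = 0: 14 + (v - -2) * -1 = 0
  (v - -2) = -14 / -1 = 14
  v = -2 + (14) = 12

Answer: 12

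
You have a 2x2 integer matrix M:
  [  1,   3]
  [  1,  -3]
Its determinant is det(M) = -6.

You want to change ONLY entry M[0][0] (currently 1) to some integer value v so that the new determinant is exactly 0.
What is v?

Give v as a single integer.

det is linear in entry M[0][0]: det = old_det + (v - 1) * C_00
Cofactor C_00 = -3
Want det = 0: -6 + (v - 1) * -3 = 0
  (v - 1) = 6 / -3 = -2
  v = 1 + (-2) = -1

Answer: -1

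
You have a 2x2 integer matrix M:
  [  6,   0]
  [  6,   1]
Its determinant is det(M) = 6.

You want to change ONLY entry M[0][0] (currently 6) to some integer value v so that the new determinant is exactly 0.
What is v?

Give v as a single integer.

Answer: 0

Derivation:
det is linear in entry M[0][0]: det = old_det + (v - 6) * C_00
Cofactor C_00 = 1
Want det = 0: 6 + (v - 6) * 1 = 0
  (v - 6) = -6 / 1 = -6
  v = 6 + (-6) = 0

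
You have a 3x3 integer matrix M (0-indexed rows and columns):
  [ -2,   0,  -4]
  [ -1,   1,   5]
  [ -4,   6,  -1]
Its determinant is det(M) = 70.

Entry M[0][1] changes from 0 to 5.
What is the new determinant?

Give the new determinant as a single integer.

det is linear in row 0: changing M[0][1] by delta changes det by delta * cofactor(0,1).
Cofactor C_01 = (-1)^(0+1) * minor(0,1) = -21
Entry delta = 5 - 0 = 5
Det delta = 5 * -21 = -105
New det = 70 + -105 = -35

Answer: -35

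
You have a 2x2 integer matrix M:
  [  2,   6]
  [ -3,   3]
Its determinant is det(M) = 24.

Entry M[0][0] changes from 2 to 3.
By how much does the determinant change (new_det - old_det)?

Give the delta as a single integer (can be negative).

Answer: 3

Derivation:
Cofactor C_00 = 3
Entry delta = 3 - 2 = 1
Det delta = entry_delta * cofactor = 1 * 3 = 3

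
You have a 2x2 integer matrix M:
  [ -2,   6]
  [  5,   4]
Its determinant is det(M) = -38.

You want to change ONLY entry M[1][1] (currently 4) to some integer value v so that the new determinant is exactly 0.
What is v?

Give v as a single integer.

Answer: -15

Derivation:
det is linear in entry M[1][1]: det = old_det + (v - 4) * C_11
Cofactor C_11 = -2
Want det = 0: -38 + (v - 4) * -2 = 0
  (v - 4) = 38 / -2 = -19
  v = 4 + (-19) = -15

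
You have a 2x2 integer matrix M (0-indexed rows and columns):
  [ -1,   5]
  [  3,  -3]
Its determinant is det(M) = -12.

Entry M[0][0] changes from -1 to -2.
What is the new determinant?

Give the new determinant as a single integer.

det is linear in row 0: changing M[0][0] by delta changes det by delta * cofactor(0,0).
Cofactor C_00 = (-1)^(0+0) * minor(0,0) = -3
Entry delta = -2 - -1 = -1
Det delta = -1 * -3 = 3
New det = -12 + 3 = -9

Answer: -9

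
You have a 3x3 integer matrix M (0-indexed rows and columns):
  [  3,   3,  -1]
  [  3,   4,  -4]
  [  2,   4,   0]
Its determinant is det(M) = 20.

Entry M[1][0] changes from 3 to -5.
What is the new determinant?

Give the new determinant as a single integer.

det is linear in row 1: changing M[1][0] by delta changes det by delta * cofactor(1,0).
Cofactor C_10 = (-1)^(1+0) * minor(1,0) = -4
Entry delta = -5 - 3 = -8
Det delta = -8 * -4 = 32
New det = 20 + 32 = 52

Answer: 52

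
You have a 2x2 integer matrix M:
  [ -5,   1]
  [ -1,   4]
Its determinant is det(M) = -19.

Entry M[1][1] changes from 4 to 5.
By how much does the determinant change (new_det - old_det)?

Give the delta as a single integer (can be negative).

Answer: -5

Derivation:
Cofactor C_11 = -5
Entry delta = 5 - 4 = 1
Det delta = entry_delta * cofactor = 1 * -5 = -5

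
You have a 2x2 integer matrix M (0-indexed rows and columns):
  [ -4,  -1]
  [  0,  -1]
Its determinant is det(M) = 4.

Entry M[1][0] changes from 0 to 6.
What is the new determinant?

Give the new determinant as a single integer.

det is linear in row 1: changing M[1][0] by delta changes det by delta * cofactor(1,0).
Cofactor C_10 = (-1)^(1+0) * minor(1,0) = 1
Entry delta = 6 - 0 = 6
Det delta = 6 * 1 = 6
New det = 4 + 6 = 10

Answer: 10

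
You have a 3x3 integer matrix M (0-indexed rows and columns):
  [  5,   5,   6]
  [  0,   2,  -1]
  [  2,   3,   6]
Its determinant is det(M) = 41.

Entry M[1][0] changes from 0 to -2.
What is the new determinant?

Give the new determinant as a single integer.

Answer: 65

Derivation:
det is linear in row 1: changing M[1][0] by delta changes det by delta * cofactor(1,0).
Cofactor C_10 = (-1)^(1+0) * minor(1,0) = -12
Entry delta = -2 - 0 = -2
Det delta = -2 * -12 = 24
New det = 41 + 24 = 65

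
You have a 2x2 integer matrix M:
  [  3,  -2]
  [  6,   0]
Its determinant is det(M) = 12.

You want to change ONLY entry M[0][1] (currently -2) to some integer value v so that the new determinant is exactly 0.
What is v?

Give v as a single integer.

Answer: 0

Derivation:
det is linear in entry M[0][1]: det = old_det + (v - -2) * C_01
Cofactor C_01 = -6
Want det = 0: 12 + (v - -2) * -6 = 0
  (v - -2) = -12 / -6 = 2
  v = -2 + (2) = 0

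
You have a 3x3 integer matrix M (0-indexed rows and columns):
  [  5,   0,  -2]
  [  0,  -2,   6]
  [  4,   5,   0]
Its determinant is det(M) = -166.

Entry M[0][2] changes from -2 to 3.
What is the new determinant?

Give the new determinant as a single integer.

Answer: -126

Derivation:
det is linear in row 0: changing M[0][2] by delta changes det by delta * cofactor(0,2).
Cofactor C_02 = (-1)^(0+2) * minor(0,2) = 8
Entry delta = 3 - -2 = 5
Det delta = 5 * 8 = 40
New det = -166 + 40 = -126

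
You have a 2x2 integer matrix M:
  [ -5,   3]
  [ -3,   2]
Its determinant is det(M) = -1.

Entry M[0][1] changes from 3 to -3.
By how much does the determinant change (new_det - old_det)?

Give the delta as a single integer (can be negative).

Cofactor C_01 = 3
Entry delta = -3 - 3 = -6
Det delta = entry_delta * cofactor = -6 * 3 = -18

Answer: -18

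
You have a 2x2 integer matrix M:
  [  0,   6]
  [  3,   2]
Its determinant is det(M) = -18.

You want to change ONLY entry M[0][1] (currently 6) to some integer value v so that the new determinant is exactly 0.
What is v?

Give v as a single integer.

det is linear in entry M[0][1]: det = old_det + (v - 6) * C_01
Cofactor C_01 = -3
Want det = 0: -18 + (v - 6) * -3 = 0
  (v - 6) = 18 / -3 = -6
  v = 6 + (-6) = 0

Answer: 0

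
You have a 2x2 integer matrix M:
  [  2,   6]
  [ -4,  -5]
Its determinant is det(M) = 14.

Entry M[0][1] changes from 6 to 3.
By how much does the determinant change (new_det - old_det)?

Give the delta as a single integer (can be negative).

Answer: -12

Derivation:
Cofactor C_01 = 4
Entry delta = 3 - 6 = -3
Det delta = entry_delta * cofactor = -3 * 4 = -12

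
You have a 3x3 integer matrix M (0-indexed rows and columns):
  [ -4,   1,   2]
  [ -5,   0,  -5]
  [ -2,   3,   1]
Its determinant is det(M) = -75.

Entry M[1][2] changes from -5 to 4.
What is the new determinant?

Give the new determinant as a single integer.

det is linear in row 1: changing M[1][2] by delta changes det by delta * cofactor(1,2).
Cofactor C_12 = (-1)^(1+2) * minor(1,2) = 10
Entry delta = 4 - -5 = 9
Det delta = 9 * 10 = 90
New det = -75 + 90 = 15

Answer: 15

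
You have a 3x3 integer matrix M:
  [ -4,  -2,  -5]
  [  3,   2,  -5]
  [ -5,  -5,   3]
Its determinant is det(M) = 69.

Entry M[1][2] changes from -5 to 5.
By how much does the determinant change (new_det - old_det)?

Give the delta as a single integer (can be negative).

Cofactor C_12 = -10
Entry delta = 5 - -5 = 10
Det delta = entry_delta * cofactor = 10 * -10 = -100

Answer: -100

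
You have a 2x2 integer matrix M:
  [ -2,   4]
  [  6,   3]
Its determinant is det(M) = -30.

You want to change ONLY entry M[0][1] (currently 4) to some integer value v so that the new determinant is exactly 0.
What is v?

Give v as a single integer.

det is linear in entry M[0][1]: det = old_det + (v - 4) * C_01
Cofactor C_01 = -6
Want det = 0: -30 + (v - 4) * -6 = 0
  (v - 4) = 30 / -6 = -5
  v = 4 + (-5) = -1

Answer: -1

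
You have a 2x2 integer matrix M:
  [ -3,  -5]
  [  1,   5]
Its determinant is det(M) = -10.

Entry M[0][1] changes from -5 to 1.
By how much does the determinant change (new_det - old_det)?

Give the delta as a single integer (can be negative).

Cofactor C_01 = -1
Entry delta = 1 - -5 = 6
Det delta = entry_delta * cofactor = 6 * -1 = -6

Answer: -6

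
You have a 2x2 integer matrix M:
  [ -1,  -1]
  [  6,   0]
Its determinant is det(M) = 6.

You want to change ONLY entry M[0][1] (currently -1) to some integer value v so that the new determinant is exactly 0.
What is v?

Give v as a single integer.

Answer: 0

Derivation:
det is linear in entry M[0][1]: det = old_det + (v - -1) * C_01
Cofactor C_01 = -6
Want det = 0: 6 + (v - -1) * -6 = 0
  (v - -1) = -6 / -6 = 1
  v = -1 + (1) = 0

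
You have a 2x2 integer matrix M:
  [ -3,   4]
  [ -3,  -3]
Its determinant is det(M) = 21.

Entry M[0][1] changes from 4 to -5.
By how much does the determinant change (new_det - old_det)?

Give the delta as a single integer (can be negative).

Cofactor C_01 = 3
Entry delta = -5 - 4 = -9
Det delta = entry_delta * cofactor = -9 * 3 = -27

Answer: -27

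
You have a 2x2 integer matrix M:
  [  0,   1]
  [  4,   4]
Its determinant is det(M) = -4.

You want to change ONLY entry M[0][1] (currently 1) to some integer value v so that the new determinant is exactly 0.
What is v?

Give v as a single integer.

Answer: 0

Derivation:
det is linear in entry M[0][1]: det = old_det + (v - 1) * C_01
Cofactor C_01 = -4
Want det = 0: -4 + (v - 1) * -4 = 0
  (v - 1) = 4 / -4 = -1
  v = 1 + (-1) = 0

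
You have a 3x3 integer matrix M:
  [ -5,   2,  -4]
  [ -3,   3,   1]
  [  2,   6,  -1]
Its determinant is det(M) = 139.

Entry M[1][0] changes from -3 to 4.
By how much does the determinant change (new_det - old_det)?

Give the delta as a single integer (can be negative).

Answer: -154

Derivation:
Cofactor C_10 = -22
Entry delta = 4 - -3 = 7
Det delta = entry_delta * cofactor = 7 * -22 = -154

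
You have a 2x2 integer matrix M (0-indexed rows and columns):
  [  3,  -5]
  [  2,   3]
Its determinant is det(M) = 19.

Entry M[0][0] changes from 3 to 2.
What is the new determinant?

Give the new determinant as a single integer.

det is linear in row 0: changing M[0][0] by delta changes det by delta * cofactor(0,0).
Cofactor C_00 = (-1)^(0+0) * minor(0,0) = 3
Entry delta = 2 - 3 = -1
Det delta = -1 * 3 = -3
New det = 19 + -3 = 16

Answer: 16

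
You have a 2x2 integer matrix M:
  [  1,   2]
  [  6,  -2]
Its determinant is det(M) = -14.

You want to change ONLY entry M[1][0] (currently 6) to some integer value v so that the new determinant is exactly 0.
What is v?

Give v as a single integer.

Answer: -1

Derivation:
det is linear in entry M[1][0]: det = old_det + (v - 6) * C_10
Cofactor C_10 = -2
Want det = 0: -14 + (v - 6) * -2 = 0
  (v - 6) = 14 / -2 = -7
  v = 6 + (-7) = -1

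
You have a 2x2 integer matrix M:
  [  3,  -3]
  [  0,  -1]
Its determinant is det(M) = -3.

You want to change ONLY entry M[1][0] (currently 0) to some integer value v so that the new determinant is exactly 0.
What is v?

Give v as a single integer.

Answer: 1

Derivation:
det is linear in entry M[1][0]: det = old_det + (v - 0) * C_10
Cofactor C_10 = 3
Want det = 0: -3 + (v - 0) * 3 = 0
  (v - 0) = 3 / 3 = 1
  v = 0 + (1) = 1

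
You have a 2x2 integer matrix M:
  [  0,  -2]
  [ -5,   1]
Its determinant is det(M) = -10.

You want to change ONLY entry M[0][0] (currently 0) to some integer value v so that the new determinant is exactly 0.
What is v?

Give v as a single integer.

det is linear in entry M[0][0]: det = old_det + (v - 0) * C_00
Cofactor C_00 = 1
Want det = 0: -10 + (v - 0) * 1 = 0
  (v - 0) = 10 / 1 = 10
  v = 0 + (10) = 10

Answer: 10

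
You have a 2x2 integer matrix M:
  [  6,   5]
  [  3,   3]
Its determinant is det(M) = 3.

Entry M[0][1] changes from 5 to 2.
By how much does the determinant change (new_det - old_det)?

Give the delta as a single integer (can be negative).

Cofactor C_01 = -3
Entry delta = 2 - 5 = -3
Det delta = entry_delta * cofactor = -3 * -3 = 9

Answer: 9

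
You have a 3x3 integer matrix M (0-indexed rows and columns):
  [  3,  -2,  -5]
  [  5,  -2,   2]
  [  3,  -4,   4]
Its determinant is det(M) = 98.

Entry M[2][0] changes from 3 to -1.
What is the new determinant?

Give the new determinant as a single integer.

Answer: 154

Derivation:
det is linear in row 2: changing M[2][0] by delta changes det by delta * cofactor(2,0).
Cofactor C_20 = (-1)^(2+0) * minor(2,0) = -14
Entry delta = -1 - 3 = -4
Det delta = -4 * -14 = 56
New det = 98 + 56 = 154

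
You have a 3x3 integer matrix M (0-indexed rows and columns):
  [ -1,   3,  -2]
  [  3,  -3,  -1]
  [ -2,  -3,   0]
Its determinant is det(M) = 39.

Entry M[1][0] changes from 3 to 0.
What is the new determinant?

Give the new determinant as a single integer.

det is linear in row 1: changing M[1][0] by delta changes det by delta * cofactor(1,0).
Cofactor C_10 = (-1)^(1+0) * minor(1,0) = 6
Entry delta = 0 - 3 = -3
Det delta = -3 * 6 = -18
New det = 39 + -18 = 21

Answer: 21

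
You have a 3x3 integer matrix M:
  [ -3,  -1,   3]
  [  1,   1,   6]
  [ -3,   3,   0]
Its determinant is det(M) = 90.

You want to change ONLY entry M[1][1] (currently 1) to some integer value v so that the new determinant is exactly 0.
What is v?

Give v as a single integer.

Answer: -9

Derivation:
det is linear in entry M[1][1]: det = old_det + (v - 1) * C_11
Cofactor C_11 = 9
Want det = 0: 90 + (v - 1) * 9 = 0
  (v - 1) = -90 / 9 = -10
  v = 1 + (-10) = -9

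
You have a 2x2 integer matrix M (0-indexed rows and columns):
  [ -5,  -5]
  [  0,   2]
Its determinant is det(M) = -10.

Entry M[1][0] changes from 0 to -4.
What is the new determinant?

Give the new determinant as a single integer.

Answer: -30

Derivation:
det is linear in row 1: changing M[1][0] by delta changes det by delta * cofactor(1,0).
Cofactor C_10 = (-1)^(1+0) * minor(1,0) = 5
Entry delta = -4 - 0 = -4
Det delta = -4 * 5 = -20
New det = -10 + -20 = -30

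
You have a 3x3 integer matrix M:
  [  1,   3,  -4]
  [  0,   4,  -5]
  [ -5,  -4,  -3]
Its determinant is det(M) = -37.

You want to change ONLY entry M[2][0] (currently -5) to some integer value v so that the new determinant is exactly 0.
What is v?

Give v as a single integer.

det is linear in entry M[2][0]: det = old_det + (v - -5) * C_20
Cofactor C_20 = 1
Want det = 0: -37 + (v - -5) * 1 = 0
  (v - -5) = 37 / 1 = 37
  v = -5 + (37) = 32

Answer: 32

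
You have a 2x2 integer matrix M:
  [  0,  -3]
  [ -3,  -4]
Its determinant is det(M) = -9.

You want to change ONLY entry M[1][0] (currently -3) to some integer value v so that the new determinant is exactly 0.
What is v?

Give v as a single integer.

Answer: 0

Derivation:
det is linear in entry M[1][0]: det = old_det + (v - -3) * C_10
Cofactor C_10 = 3
Want det = 0: -9 + (v - -3) * 3 = 0
  (v - -3) = 9 / 3 = 3
  v = -3 + (3) = 0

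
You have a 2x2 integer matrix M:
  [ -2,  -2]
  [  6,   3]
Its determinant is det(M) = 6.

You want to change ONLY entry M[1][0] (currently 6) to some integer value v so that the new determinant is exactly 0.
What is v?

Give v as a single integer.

det is linear in entry M[1][0]: det = old_det + (v - 6) * C_10
Cofactor C_10 = 2
Want det = 0: 6 + (v - 6) * 2 = 0
  (v - 6) = -6 / 2 = -3
  v = 6 + (-3) = 3

Answer: 3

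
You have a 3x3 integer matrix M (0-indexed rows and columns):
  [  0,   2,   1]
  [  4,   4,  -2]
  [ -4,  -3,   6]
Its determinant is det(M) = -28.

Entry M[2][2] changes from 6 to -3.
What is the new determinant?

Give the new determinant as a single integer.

det is linear in row 2: changing M[2][2] by delta changes det by delta * cofactor(2,2).
Cofactor C_22 = (-1)^(2+2) * minor(2,2) = -8
Entry delta = -3 - 6 = -9
Det delta = -9 * -8 = 72
New det = -28 + 72 = 44

Answer: 44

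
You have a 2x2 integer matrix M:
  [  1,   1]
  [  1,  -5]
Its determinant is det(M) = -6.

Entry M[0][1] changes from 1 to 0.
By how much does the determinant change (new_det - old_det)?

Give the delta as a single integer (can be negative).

Answer: 1

Derivation:
Cofactor C_01 = -1
Entry delta = 0 - 1 = -1
Det delta = entry_delta * cofactor = -1 * -1 = 1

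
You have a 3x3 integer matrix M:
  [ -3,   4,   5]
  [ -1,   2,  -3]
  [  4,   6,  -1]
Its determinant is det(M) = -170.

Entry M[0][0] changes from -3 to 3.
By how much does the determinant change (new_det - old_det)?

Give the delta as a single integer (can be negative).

Cofactor C_00 = 16
Entry delta = 3 - -3 = 6
Det delta = entry_delta * cofactor = 6 * 16 = 96

Answer: 96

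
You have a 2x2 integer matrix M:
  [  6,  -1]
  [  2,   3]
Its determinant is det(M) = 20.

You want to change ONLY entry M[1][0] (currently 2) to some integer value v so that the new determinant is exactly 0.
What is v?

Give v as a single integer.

det is linear in entry M[1][0]: det = old_det + (v - 2) * C_10
Cofactor C_10 = 1
Want det = 0: 20 + (v - 2) * 1 = 0
  (v - 2) = -20 / 1 = -20
  v = 2 + (-20) = -18

Answer: -18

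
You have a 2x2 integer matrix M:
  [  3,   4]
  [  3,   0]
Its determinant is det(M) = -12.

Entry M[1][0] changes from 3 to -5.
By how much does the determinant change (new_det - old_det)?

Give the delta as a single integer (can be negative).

Answer: 32

Derivation:
Cofactor C_10 = -4
Entry delta = -5 - 3 = -8
Det delta = entry_delta * cofactor = -8 * -4 = 32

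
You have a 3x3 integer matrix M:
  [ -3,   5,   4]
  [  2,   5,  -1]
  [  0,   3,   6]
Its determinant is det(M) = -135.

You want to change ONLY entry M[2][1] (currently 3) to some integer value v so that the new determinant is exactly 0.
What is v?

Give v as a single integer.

det is linear in entry M[2][1]: det = old_det + (v - 3) * C_21
Cofactor C_21 = 5
Want det = 0: -135 + (v - 3) * 5 = 0
  (v - 3) = 135 / 5 = 27
  v = 3 + (27) = 30

Answer: 30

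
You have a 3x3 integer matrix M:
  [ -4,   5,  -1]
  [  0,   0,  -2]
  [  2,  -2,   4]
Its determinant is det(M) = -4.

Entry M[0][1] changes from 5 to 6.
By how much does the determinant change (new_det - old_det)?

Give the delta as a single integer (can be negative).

Cofactor C_01 = -4
Entry delta = 6 - 5 = 1
Det delta = entry_delta * cofactor = 1 * -4 = -4

Answer: -4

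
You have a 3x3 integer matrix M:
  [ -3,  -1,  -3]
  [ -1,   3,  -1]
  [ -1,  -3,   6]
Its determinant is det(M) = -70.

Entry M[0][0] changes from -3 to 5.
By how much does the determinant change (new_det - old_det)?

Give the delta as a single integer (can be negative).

Answer: 120

Derivation:
Cofactor C_00 = 15
Entry delta = 5 - -3 = 8
Det delta = entry_delta * cofactor = 8 * 15 = 120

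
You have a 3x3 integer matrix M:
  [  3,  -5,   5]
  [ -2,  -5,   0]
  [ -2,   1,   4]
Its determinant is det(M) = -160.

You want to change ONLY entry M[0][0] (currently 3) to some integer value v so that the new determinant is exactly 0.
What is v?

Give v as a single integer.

Answer: -5

Derivation:
det is linear in entry M[0][0]: det = old_det + (v - 3) * C_00
Cofactor C_00 = -20
Want det = 0: -160 + (v - 3) * -20 = 0
  (v - 3) = 160 / -20 = -8
  v = 3 + (-8) = -5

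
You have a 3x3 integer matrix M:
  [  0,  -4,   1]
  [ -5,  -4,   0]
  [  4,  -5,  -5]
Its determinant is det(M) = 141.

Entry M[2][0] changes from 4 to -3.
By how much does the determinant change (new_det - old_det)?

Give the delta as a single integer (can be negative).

Cofactor C_20 = 4
Entry delta = -3 - 4 = -7
Det delta = entry_delta * cofactor = -7 * 4 = -28

Answer: -28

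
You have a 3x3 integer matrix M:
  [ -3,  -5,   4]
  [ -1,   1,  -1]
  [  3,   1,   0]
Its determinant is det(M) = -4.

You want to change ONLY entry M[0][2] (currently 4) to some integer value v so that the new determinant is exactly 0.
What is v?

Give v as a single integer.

det is linear in entry M[0][2]: det = old_det + (v - 4) * C_02
Cofactor C_02 = -4
Want det = 0: -4 + (v - 4) * -4 = 0
  (v - 4) = 4 / -4 = -1
  v = 4 + (-1) = 3

Answer: 3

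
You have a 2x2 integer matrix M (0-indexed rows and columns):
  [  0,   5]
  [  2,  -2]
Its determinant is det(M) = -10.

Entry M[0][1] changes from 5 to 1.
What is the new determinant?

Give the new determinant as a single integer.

Answer: -2

Derivation:
det is linear in row 0: changing M[0][1] by delta changes det by delta * cofactor(0,1).
Cofactor C_01 = (-1)^(0+1) * minor(0,1) = -2
Entry delta = 1 - 5 = -4
Det delta = -4 * -2 = 8
New det = -10 + 8 = -2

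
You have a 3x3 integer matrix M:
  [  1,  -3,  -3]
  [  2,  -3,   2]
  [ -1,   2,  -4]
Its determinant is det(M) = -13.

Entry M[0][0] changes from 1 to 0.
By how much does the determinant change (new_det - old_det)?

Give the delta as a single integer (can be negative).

Cofactor C_00 = 8
Entry delta = 0 - 1 = -1
Det delta = entry_delta * cofactor = -1 * 8 = -8

Answer: -8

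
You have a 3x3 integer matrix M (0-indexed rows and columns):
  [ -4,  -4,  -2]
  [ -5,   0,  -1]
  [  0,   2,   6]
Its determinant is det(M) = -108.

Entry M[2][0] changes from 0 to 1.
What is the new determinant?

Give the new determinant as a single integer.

det is linear in row 2: changing M[2][0] by delta changes det by delta * cofactor(2,0).
Cofactor C_20 = (-1)^(2+0) * minor(2,0) = 4
Entry delta = 1 - 0 = 1
Det delta = 1 * 4 = 4
New det = -108 + 4 = -104

Answer: -104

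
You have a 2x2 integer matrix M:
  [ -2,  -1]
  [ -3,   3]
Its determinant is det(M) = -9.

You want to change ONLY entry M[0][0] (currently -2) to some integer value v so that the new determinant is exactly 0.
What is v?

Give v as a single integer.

det is linear in entry M[0][0]: det = old_det + (v - -2) * C_00
Cofactor C_00 = 3
Want det = 0: -9 + (v - -2) * 3 = 0
  (v - -2) = 9 / 3 = 3
  v = -2 + (3) = 1

Answer: 1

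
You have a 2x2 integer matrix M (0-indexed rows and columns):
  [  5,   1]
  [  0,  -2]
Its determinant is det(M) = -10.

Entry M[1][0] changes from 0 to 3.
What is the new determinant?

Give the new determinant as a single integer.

Answer: -13

Derivation:
det is linear in row 1: changing M[1][0] by delta changes det by delta * cofactor(1,0).
Cofactor C_10 = (-1)^(1+0) * minor(1,0) = -1
Entry delta = 3 - 0 = 3
Det delta = 3 * -1 = -3
New det = -10 + -3 = -13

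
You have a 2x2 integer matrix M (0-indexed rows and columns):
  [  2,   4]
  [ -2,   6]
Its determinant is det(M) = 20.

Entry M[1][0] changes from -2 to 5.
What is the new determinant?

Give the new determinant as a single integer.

det is linear in row 1: changing M[1][0] by delta changes det by delta * cofactor(1,0).
Cofactor C_10 = (-1)^(1+0) * minor(1,0) = -4
Entry delta = 5 - -2 = 7
Det delta = 7 * -4 = -28
New det = 20 + -28 = -8

Answer: -8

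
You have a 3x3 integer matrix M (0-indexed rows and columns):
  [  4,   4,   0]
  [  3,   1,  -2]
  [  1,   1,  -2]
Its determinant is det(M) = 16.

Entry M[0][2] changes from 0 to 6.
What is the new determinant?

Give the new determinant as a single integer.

Answer: 28

Derivation:
det is linear in row 0: changing M[0][2] by delta changes det by delta * cofactor(0,2).
Cofactor C_02 = (-1)^(0+2) * minor(0,2) = 2
Entry delta = 6 - 0 = 6
Det delta = 6 * 2 = 12
New det = 16 + 12 = 28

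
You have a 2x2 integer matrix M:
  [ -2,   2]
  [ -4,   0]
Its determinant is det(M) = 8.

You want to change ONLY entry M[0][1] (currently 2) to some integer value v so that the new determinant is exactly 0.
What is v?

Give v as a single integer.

Answer: 0

Derivation:
det is linear in entry M[0][1]: det = old_det + (v - 2) * C_01
Cofactor C_01 = 4
Want det = 0: 8 + (v - 2) * 4 = 0
  (v - 2) = -8 / 4 = -2
  v = 2 + (-2) = 0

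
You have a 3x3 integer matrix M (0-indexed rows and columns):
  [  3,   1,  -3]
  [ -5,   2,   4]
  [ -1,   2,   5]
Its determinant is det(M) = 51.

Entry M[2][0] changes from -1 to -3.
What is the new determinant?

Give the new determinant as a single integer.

det is linear in row 2: changing M[2][0] by delta changes det by delta * cofactor(2,0).
Cofactor C_20 = (-1)^(2+0) * minor(2,0) = 10
Entry delta = -3 - -1 = -2
Det delta = -2 * 10 = -20
New det = 51 + -20 = 31

Answer: 31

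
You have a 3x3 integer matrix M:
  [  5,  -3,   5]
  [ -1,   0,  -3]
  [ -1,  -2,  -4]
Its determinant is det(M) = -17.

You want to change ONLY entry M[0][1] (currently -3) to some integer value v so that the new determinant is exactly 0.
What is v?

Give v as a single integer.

det is linear in entry M[0][1]: det = old_det + (v - -3) * C_01
Cofactor C_01 = -1
Want det = 0: -17 + (v - -3) * -1 = 0
  (v - -3) = 17 / -1 = -17
  v = -3 + (-17) = -20

Answer: -20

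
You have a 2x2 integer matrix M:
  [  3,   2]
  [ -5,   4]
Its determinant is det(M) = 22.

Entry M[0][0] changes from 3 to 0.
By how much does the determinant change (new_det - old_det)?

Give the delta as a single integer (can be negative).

Cofactor C_00 = 4
Entry delta = 0 - 3 = -3
Det delta = entry_delta * cofactor = -3 * 4 = -12

Answer: -12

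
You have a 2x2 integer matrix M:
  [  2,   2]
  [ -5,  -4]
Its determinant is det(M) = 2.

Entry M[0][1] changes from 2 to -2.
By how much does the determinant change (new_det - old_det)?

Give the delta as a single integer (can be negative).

Cofactor C_01 = 5
Entry delta = -2 - 2 = -4
Det delta = entry_delta * cofactor = -4 * 5 = -20

Answer: -20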